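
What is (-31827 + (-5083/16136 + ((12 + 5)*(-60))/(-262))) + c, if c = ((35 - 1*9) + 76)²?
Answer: -45276716681/2113816 ≈ -21419.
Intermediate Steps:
c = 10404 (c = ((35 - 9) + 76)² = (26 + 76)² = 102² = 10404)
(-31827 + (-5083/16136 + ((12 + 5)*(-60))/(-262))) + c = (-31827 + (-5083/16136 + ((12 + 5)*(-60))/(-262))) + 10404 = (-31827 + (-5083*1/16136 + (17*(-60))*(-1/262))) + 10404 = (-31827 + (-5083/16136 - 1020*(-1/262))) + 10404 = (-31827 + (-5083/16136 + 510/131)) + 10404 = (-31827 + 7563487/2113816) + 10404 = -67268858345/2113816 + 10404 = -45276716681/2113816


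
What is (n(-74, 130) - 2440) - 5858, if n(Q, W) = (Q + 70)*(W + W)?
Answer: -9338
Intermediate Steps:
n(Q, W) = 2*W*(70 + Q) (n(Q, W) = (70 + Q)*(2*W) = 2*W*(70 + Q))
(n(-74, 130) - 2440) - 5858 = (2*130*(70 - 74) - 2440) - 5858 = (2*130*(-4) - 2440) - 5858 = (-1040 - 2440) - 5858 = -3480 - 5858 = -9338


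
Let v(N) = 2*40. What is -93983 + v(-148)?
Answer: -93903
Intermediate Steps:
v(N) = 80
-93983 + v(-148) = -93983 + 80 = -93903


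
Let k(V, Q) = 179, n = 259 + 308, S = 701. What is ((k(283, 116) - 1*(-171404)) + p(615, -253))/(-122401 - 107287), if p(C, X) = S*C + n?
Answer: -603265/229688 ≈ -2.6265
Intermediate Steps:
n = 567
p(C, X) = 567 + 701*C (p(C, X) = 701*C + 567 = 567 + 701*C)
((k(283, 116) - 1*(-171404)) + p(615, -253))/(-122401 - 107287) = ((179 - 1*(-171404)) + (567 + 701*615))/(-122401 - 107287) = ((179 + 171404) + (567 + 431115))/(-229688) = (171583 + 431682)*(-1/229688) = 603265*(-1/229688) = -603265/229688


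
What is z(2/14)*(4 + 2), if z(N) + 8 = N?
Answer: -330/7 ≈ -47.143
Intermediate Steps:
z(N) = -8 + N
z(2/14)*(4 + 2) = (-8 + 2/14)*(4 + 2) = (-8 + 2*(1/14))*6 = (-8 + 1/7)*6 = -55/7*6 = -330/7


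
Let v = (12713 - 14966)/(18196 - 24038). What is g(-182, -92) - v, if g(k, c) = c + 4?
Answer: -516349/5842 ≈ -88.386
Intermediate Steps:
v = 2253/5842 (v = -2253/(-5842) = -2253*(-1/5842) = 2253/5842 ≈ 0.38566)
g(k, c) = 4 + c
g(-182, -92) - v = (4 - 92) - 1*2253/5842 = -88 - 2253/5842 = -516349/5842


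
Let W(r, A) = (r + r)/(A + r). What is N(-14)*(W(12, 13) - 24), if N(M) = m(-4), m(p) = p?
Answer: 2304/25 ≈ 92.160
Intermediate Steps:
N(M) = -4
W(r, A) = 2*r/(A + r) (W(r, A) = (2*r)/(A + r) = 2*r/(A + r))
N(-14)*(W(12, 13) - 24) = -4*(2*12/(13 + 12) - 24) = -4*(2*12/25 - 24) = -4*(2*12*(1/25) - 24) = -4*(24/25 - 24) = -4*(-576/25) = 2304/25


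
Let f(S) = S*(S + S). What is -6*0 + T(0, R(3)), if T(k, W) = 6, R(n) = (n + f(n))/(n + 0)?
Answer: 6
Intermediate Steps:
f(S) = 2*S² (f(S) = S*(2*S) = 2*S²)
R(n) = (n + 2*n²)/n (R(n) = (n + 2*n²)/(n + 0) = (n + 2*n²)/n)
-6*0 + T(0, R(3)) = -6*0 + 6 = 0 + 6 = 6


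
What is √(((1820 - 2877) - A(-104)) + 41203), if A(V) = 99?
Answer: √40047 ≈ 200.12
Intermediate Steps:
√(((1820 - 2877) - A(-104)) + 41203) = √(((1820 - 2877) - 1*99) + 41203) = √((-1057 - 99) + 41203) = √(-1156 + 41203) = √40047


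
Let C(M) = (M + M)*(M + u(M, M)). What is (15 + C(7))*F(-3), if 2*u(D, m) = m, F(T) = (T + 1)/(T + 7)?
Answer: -81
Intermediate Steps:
F(T) = (1 + T)/(7 + T)
u(D, m) = m/2
C(M) = 3*M**2 (C(M) = (M + M)*(M + M/2) = (2*M)*(3*M/2) = 3*M**2)
(15 + C(7))*F(-3) = (15 + 3*7**2)*((1 - 3)/(7 - 3)) = (15 + 3*49)*(-2/4) = (15 + 147)*((1/4)*(-2)) = 162*(-1/2) = -81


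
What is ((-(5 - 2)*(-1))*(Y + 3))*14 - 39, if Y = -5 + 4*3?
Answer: 381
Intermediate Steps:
Y = 7 (Y = -5 + 12 = 7)
((-(5 - 2)*(-1))*(Y + 3))*14 - 39 = ((-(5 - 2)*(-1))*(7 + 3))*14 - 39 = ((-1*3*(-1))*10)*14 - 39 = (-3*(-1)*10)*14 - 39 = (3*10)*14 - 39 = 30*14 - 39 = 420 - 39 = 381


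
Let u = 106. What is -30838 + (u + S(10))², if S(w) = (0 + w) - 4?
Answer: -18294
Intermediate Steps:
S(w) = -4 + w (S(w) = w - 4 = -4 + w)
-30838 + (u + S(10))² = -30838 + (106 + (-4 + 10))² = -30838 + (106 + 6)² = -30838 + 112² = -30838 + 12544 = -18294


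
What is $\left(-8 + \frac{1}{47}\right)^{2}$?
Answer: $\frac{140625}{2209} \approx 63.66$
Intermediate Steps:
$\left(-8 + \frac{1}{47}\right)^{2} = \left(- \frac{375}{47}\right)^{2} = \frac{140625}{2209}$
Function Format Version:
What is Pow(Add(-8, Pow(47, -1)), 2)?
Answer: Rational(140625, 2209) ≈ 63.660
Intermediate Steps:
Pow(Add(-8, Pow(47, -1)), 2) = Pow(Add(-8, Rational(1, 47)), 2) = Pow(Rational(-375, 47), 2) = Rational(140625, 2209)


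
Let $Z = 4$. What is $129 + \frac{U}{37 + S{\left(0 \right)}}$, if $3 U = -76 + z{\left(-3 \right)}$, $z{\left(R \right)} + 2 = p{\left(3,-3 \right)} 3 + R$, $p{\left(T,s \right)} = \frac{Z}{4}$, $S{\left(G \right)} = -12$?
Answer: $\frac{3199}{25} \approx 127.96$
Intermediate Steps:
$p{\left(T,s \right)} = 1$ ($p{\left(T,s \right)} = \frac{4}{4} = 4 \cdot \frac{1}{4} = 1$)
$z{\left(R \right)} = 1 + R$ ($z{\left(R \right)} = -2 + \left(1 \cdot 3 + R\right) = -2 + \left(3 + R\right) = 1 + R$)
$U = -26$ ($U = \frac{-76 + \left(1 - 3\right)}{3} = \frac{-76 - 2}{3} = \frac{1}{3} \left(-78\right) = -26$)
$129 + \frac{U}{37 + S{\left(0 \right)}} = 129 - \frac{26}{37 - 12} = 129 - \frac{26}{25} = \frac{3199}{25}$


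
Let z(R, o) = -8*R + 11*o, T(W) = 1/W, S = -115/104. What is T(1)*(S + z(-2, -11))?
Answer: -11035/104 ≈ -106.11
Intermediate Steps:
S = -115/104 (S = -115*1/104 = -115/104 ≈ -1.1058)
T(1)*(S + z(-2, -11)) = (-115/104 + (-8*(-2) + 11*(-11)))/1 = 1*(-115/104 + (16 - 121)) = 1*(-115/104 - 105) = 1*(-11035/104) = -11035/104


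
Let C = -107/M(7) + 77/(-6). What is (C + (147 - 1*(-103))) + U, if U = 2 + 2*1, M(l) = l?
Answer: 9487/42 ≈ 225.88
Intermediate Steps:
U = 4 (U = 2 + 2 = 4)
C = -1181/42 (C = -107/7 + 77/(-6) = -107*1/7 + 77*(-1/6) = -107/7 - 77/6 = -1181/42 ≈ -28.119)
(C + (147 - 1*(-103))) + U = (-1181/42 + (147 - 1*(-103))) + 4 = (-1181/42 + (147 + 103)) + 4 = (-1181/42 + 250) + 4 = 9319/42 + 4 = 9487/42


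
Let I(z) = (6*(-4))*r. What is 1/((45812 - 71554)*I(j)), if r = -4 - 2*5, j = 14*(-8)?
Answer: -1/8649312 ≈ -1.1562e-7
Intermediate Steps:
j = -112
r = -14 (r = -4 - 10 = -14)
I(z) = 336 (I(z) = (6*(-4))*(-14) = -24*(-14) = 336)
1/((45812 - 71554)*I(j)) = 1/((45812 - 71554)*336) = (1/336)/(-25742) = -1/25742*1/336 = -1/8649312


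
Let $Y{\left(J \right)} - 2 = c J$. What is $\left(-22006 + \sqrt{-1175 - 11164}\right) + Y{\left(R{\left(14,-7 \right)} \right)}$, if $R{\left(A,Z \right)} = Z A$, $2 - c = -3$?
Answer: $-22494 + 3 i \sqrt{1371} \approx -22494.0 + 111.08 i$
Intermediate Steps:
$c = 5$ ($c = 2 - -3 = 2 + 3 = 5$)
$R{\left(A,Z \right)} = A Z$
$Y{\left(J \right)} = 2 + 5 J$
$\left(-22006 + \sqrt{-1175 - 11164}\right) + Y{\left(R{\left(14,-7 \right)} \right)} = \left(-22006 + \sqrt{-1175 - 11164}\right) + \left(2 + 5 \cdot 14 \left(-7\right)\right) = \left(-22006 + \sqrt{-12339}\right) + \left(2 + 5 \left(-98\right)\right) = \left(-22006 + 3 i \sqrt{1371}\right) + \left(2 - 490\right) = \left(-22006 + 3 i \sqrt{1371}\right) - 488 = -22494 + 3 i \sqrt{1371}$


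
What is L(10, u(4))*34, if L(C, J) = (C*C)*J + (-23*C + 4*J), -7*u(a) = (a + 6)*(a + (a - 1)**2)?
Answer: -514420/7 ≈ -73489.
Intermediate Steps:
u(a) = -(6 + a)*(a + (-1 + a)**2)/7 (u(a) = -(a + 6)*(a + (a - 1)**2)/7 = -(6 + a)*(a + (-1 + a)**2)/7)
L(C, J) = -23*C + 4*J + J*C**2 (L(C, J) = C**2*J + (-23*C + 4*J) = J*C**2 + (-23*C + 4*J) = -23*C + 4*J + J*C**2)
L(10, u(4))*34 = (-23*10 + 4*(-6/7 - 5/7*4**2 - 1/7*4**3 + (5/7)*4) + (-6/7 - 5/7*4**2 - 1/7*4**3 + (5/7)*4)*10**2)*34 = (-230 + 4*(-6/7 - 5/7*16 - 1/7*64 + 20/7) + (-6/7 - 5/7*16 - 1/7*64 + 20/7)*100)*34 = (-230 + 4*(-6/7 - 80/7 - 64/7 + 20/7) + (-6/7 - 80/7 - 64/7 + 20/7)*100)*34 = (-230 + 4*(-130/7) - 130/7*100)*34 = (-230 - 520/7 - 13000/7)*34 = -15130/7*34 = -514420/7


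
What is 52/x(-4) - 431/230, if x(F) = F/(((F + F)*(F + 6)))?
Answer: 47409/230 ≈ 206.13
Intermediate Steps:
x(F) = 1/(2*(6 + F)) (x(F) = F/(((2*F)*(6 + F))) = F/((2*F*(6 + F))) = F*(1/(2*F*(6 + F))) = 1/(2*(6 + F)))
52/x(-4) - 431/230 = 52/((1/(2*(6 - 4)))) - 431/230 = 52/(((½)/2)) - 431*1/230 = 52/(((½)*(½))) - 431/230 = 52/(¼) - 431/230 = 52*4 - 431/230 = 208 - 431/230 = 47409/230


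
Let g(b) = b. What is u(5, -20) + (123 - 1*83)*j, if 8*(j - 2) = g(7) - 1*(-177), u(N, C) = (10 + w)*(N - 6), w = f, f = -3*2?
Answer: 996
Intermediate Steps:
f = -6
w = -6
u(N, C) = -24 + 4*N (u(N, C) = (10 - 6)*(N - 6) = 4*(-6 + N) = -24 + 4*N)
j = 25 (j = 2 + (7 - 1*(-177))/8 = 2 + (7 + 177)/8 = 2 + (⅛)*184 = 2 + 23 = 25)
u(5, -20) + (123 - 1*83)*j = (-24 + 4*5) + (123 - 1*83)*25 = (-24 + 20) + (123 - 83)*25 = -4 + 40*25 = -4 + 1000 = 996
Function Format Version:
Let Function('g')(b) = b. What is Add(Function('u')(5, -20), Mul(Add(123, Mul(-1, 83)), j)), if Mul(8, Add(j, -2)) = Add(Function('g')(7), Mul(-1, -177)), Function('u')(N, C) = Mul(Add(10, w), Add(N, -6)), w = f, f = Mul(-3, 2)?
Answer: 996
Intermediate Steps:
f = -6
w = -6
Function('u')(N, C) = Add(-24, Mul(4, N)) (Function('u')(N, C) = Mul(Add(10, -6), Add(N, -6)) = Mul(4, Add(-6, N)) = Add(-24, Mul(4, N)))
j = 25 (j = Add(2, Mul(Rational(1, 8), Add(7, Mul(-1, -177)))) = Add(2, Mul(Rational(1, 8), Add(7, 177))) = Add(2, Mul(Rational(1, 8), 184)) = Add(2, 23) = 25)
Add(Function('u')(5, -20), Mul(Add(123, Mul(-1, 83)), j)) = Add(Add(-24, Mul(4, 5)), Mul(Add(123, Mul(-1, 83)), 25)) = Add(Add(-24, 20), Mul(Add(123, -83), 25)) = Add(-4, Mul(40, 25)) = Add(-4, 1000) = 996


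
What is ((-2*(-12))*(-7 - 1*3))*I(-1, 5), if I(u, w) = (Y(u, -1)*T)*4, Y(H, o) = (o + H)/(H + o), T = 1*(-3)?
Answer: 2880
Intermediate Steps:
T = -3
Y(H, o) = 1 (Y(H, o) = (H + o)/(H + o) = 1)
I(u, w) = -12 (I(u, w) = (1*(-3))*4 = -3*4 = -12)
((-2*(-12))*(-7 - 1*3))*I(-1, 5) = ((-2*(-12))*(-7 - 1*3))*(-12) = (24*(-7 - 3))*(-12) = (24*(-10))*(-12) = -240*(-12) = 2880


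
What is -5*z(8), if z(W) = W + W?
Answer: -80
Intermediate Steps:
z(W) = 2*W
-5*z(8) = -10*8 = -5*16 = -80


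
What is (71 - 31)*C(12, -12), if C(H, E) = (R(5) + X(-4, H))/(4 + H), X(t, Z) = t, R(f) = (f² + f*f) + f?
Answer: 255/2 ≈ 127.50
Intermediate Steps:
R(f) = f + 2*f² (R(f) = (f² + f²) + f = 2*f² + f = f + 2*f²)
C(H, E) = 51/(4 + H) (C(H, E) = (5*(1 + 2*5) - 4)/(4 + H) = (5*(1 + 10) - 4)/(4 + H) = (5*11 - 4)/(4 + H) = (55 - 4)/(4 + H) = 51/(4 + H))
(71 - 31)*C(12, -12) = (71 - 31)*(51/(4 + 12)) = 40*(51/16) = 255/2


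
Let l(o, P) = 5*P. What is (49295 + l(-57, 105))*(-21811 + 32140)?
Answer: 514590780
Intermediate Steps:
(49295 + l(-57, 105))*(-21811 + 32140) = (49295 + 5*105)*(-21811 + 32140) = (49295 + 525)*10329 = 49820*10329 = 514590780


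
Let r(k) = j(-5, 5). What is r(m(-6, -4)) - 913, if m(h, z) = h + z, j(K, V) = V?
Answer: -908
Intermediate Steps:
r(k) = 5
r(m(-6, -4)) - 913 = 5 - 913 = -908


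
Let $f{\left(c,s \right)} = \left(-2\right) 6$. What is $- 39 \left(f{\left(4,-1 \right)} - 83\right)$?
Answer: $3705$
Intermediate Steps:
$f{\left(c,s \right)} = -12$
$- 39 \left(f{\left(4,-1 \right)} - 83\right) = - 39 \left(-12 - 83\right) = \left(-39\right) \left(-95\right) = 3705$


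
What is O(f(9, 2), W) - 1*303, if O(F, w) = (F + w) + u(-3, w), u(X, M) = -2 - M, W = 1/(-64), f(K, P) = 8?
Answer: -297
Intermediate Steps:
W = -1/64 ≈ -0.015625
O(F, w) = -2 + F (O(F, w) = (F + w) + (-2 - w) = -2 + F)
O(f(9, 2), W) - 1*303 = (-2 + 8) - 1*303 = 6 - 303 = -297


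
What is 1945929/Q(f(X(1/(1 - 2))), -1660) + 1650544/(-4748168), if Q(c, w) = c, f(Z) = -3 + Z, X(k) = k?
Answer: -1154950551281/2374084 ≈ -4.8648e+5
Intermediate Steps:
1945929/Q(f(X(1/(1 - 2))), -1660) + 1650544/(-4748168) = 1945929/(-3 + 1/(1 - 2)) + 1650544/(-4748168) = 1945929/(-3 + 1/(-1)) + 1650544*(-1/4748168) = 1945929/(-3 - 1) - 206318/593521 = 1945929/(-4) - 206318/593521 = 1945929*(-¼) - 206318/593521 = -1945929/4 - 206318/593521 = -1154950551281/2374084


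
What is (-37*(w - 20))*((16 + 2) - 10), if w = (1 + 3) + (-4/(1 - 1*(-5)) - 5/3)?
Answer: 16280/3 ≈ 5426.7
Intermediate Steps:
w = 5/3 (w = 4 + (-4/(1 + 5) - 5*1/3) = 4 + (-4/6 - 5/3) = 4 + (-4*1/6 - 5/3) = 4 + (-2/3 - 5/3) = 4 - 7/3 = 5/3 ≈ 1.6667)
(-37*(w - 20))*((16 + 2) - 10) = (-37*(5/3 - 20))*((16 + 2) - 10) = (-37*(-55/3))*(18 - 10) = (2035/3)*8 = 16280/3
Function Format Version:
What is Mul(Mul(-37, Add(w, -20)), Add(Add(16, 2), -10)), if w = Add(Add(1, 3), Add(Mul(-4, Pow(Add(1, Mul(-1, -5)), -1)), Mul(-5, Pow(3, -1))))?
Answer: Rational(16280, 3) ≈ 5426.7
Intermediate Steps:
w = Rational(5, 3) (w = Add(4, Add(Mul(-4, Pow(Add(1, 5), -1)), Mul(-5, Rational(1, 3)))) = Add(4, Add(Mul(-4, Pow(6, -1)), Rational(-5, 3))) = Add(4, Add(Mul(-4, Rational(1, 6)), Rational(-5, 3))) = Add(4, Add(Rational(-2, 3), Rational(-5, 3))) = Add(4, Rational(-7, 3)) = Rational(5, 3) ≈ 1.6667)
Mul(Mul(-37, Add(w, -20)), Add(Add(16, 2), -10)) = Mul(Mul(-37, Add(Rational(5, 3), -20)), Add(Add(16, 2), -10)) = Mul(Mul(-37, Rational(-55, 3)), Add(18, -10)) = Mul(Rational(2035, 3), 8) = Rational(16280, 3)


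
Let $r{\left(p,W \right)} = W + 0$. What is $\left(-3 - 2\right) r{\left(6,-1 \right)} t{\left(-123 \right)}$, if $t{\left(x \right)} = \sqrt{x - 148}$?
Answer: $5 i \sqrt{271} \approx 82.31 i$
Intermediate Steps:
$r{\left(p,W \right)} = W$
$t{\left(x \right)} = \sqrt{-148 + x}$
$\left(-3 - 2\right) r{\left(6,-1 \right)} t{\left(-123 \right)} = \left(-3 - 2\right) \left(-1\right) \sqrt{-148 - 123} = \left(-5\right) \left(-1\right) \sqrt{-271} = 5 i \sqrt{271}$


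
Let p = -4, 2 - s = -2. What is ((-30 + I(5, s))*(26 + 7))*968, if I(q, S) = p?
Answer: -1086096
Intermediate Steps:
s = 4 (s = 2 - 1*(-2) = 2 + 2 = 4)
I(q, S) = -4
((-30 + I(5, s))*(26 + 7))*968 = ((-30 - 4)*(26 + 7))*968 = -34*33*968 = -1122*968 = -1086096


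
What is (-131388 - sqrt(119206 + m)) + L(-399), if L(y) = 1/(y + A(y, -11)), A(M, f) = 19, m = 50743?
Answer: -49927441/380 - sqrt(169949) ≈ -1.3180e+5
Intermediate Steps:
L(y) = 1/(19 + y) (L(y) = 1/(y + 19) = 1/(19 + y))
(-131388 - sqrt(119206 + m)) + L(-399) = (-131388 - sqrt(119206 + 50743)) + 1/(19 - 399) = (-131388 - sqrt(169949)) + 1/(-380) = (-131388 - sqrt(169949)) - 1/380 = -49927441/380 - sqrt(169949)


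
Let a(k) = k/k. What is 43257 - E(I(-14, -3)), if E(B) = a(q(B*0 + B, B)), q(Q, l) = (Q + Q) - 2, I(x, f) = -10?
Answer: 43256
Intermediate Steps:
q(Q, l) = -2 + 2*Q (q(Q, l) = 2*Q - 2 = -2 + 2*Q)
a(k) = 1
E(B) = 1
43257 - E(I(-14, -3)) = 43257 - 1*1 = 43257 - 1 = 43256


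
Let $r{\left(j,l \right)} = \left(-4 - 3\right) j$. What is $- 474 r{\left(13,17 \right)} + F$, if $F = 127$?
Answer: $43261$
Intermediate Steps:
$r{\left(j,l \right)} = - 7 j$
$- 474 r{\left(13,17 \right)} + F = - 474 \left(\left(-7\right) 13\right) + 127 = \left(-474\right) \left(-91\right) + 127 = 43134 + 127 = 43261$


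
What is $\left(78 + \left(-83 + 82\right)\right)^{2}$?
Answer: $5929$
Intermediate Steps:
$\left(78 + \left(-83 + 82\right)\right)^{2} = \left(78 - 1\right)^{2} = 77^{2} = 5929$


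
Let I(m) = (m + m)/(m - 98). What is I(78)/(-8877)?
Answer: 13/14795 ≈ 0.00087867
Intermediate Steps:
I(m) = 2*m/(-98 + m) (I(m) = (2*m)/(-98 + m) = 2*m/(-98 + m))
I(78)/(-8877) = (2*78/(-98 + 78))/(-8877) = (2*78/(-20))*(-1/8877) = (2*78*(-1/20))*(-1/8877) = -39/5*(-1/8877) = 13/14795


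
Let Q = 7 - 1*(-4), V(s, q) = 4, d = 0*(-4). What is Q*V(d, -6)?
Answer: 44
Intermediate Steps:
d = 0
Q = 11 (Q = 7 + 4 = 11)
Q*V(d, -6) = 11*4 = 44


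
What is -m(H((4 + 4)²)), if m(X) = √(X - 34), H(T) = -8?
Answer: -I*√42 ≈ -6.4807*I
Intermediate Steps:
m(X) = √(-34 + X)
-m(H((4 + 4)²)) = -√(-34 - 8) = -√(-42) = -I*√42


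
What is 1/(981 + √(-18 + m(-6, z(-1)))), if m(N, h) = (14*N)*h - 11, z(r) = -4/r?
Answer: 981/962726 - I*√365/962726 ≈ 0.001019 - 1.9845e-5*I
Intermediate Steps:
m(N, h) = -11 + 14*N*h (m(N, h) = 14*N*h - 11 = -11 + 14*N*h)
1/(981 + √(-18 + m(-6, z(-1)))) = 1/(981 + √(-18 + (-11 + 14*(-6)*(-4/(-1))))) = 1/(981 + √(-18 + (-11 + 14*(-6)*(-4*(-1))))) = 1/(981 + √(-18 + (-11 + 14*(-6)*4))) = 1/(981 + √(-18 + (-11 - 336))) = 1/(981 + √(-18 - 347)) = 1/(981 + √(-365)) = 1/(981 + I*√365)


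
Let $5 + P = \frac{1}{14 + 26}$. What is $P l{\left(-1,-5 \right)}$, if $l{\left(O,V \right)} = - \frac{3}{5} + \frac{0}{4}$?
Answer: $\frac{597}{200} \approx 2.985$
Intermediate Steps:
$l{\left(O,V \right)} = - \frac{3}{5}$ ($l{\left(O,V \right)} = \left(-3\right) \frac{1}{5} + 0 \cdot \frac{1}{4} = - \frac{3}{5} + 0 = - \frac{3}{5}$)
$P = - \frac{199}{40}$ ($P = -5 + \frac{1}{14 + 26} = -5 + \frac{1}{40} = - \frac{199}{40} \approx -4.975$)
$P l{\left(-1,-5 \right)} = \left(- \frac{199}{40}\right) \left(- \frac{3}{5}\right) = \frac{597}{200}$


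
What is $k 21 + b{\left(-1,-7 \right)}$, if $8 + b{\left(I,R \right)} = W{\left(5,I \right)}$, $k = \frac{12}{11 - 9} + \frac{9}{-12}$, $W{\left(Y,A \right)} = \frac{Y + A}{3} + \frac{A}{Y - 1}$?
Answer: $\frac{310}{3} \approx 103.33$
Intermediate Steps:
$W{\left(Y,A \right)} = \frac{A}{3} + \frac{Y}{3} + \frac{A}{-1 + Y}$ ($W{\left(Y,A \right)} = \left(A + Y\right) \frac{1}{3} + \frac{A}{-1 + Y} = \left(\frac{A}{3} + \frac{Y}{3}\right) + \frac{A}{-1 + Y} = \frac{A}{3} + \frac{Y}{3} + \frac{A}{-1 + Y}$)
$k = \frac{21}{4}$ ($k = \frac{12}{2} + 9 \left(- \frac{1}{12}\right) = 12 \cdot \frac{1}{2} - \frac{3}{4} = 6 - \frac{3}{4} = \frac{21}{4} \approx 5.25$)
$b{\left(I,R \right)} = - \frac{19}{3} + \frac{7 I}{12}$ ($b{\left(I,R \right)} = -8 + \frac{5^{2} - 5 + 2 I + I 5}{3 \left(-1 + 5\right)} = -8 + \frac{25 - 5 + 2 I + 5 I}{3 \cdot 4} = -8 + \frac{1}{3} \cdot \frac{1}{4} \left(20 + 7 I\right) = -8 + \left(\frac{5}{3} + \frac{7 I}{12}\right) = - \frac{19}{3} + \frac{7 I}{12}$)
$k 21 + b{\left(-1,-7 \right)} = \frac{21}{4} \cdot 21 + \left(- \frac{19}{3} + \frac{7}{12} \left(-1\right)\right) = \frac{441}{4} - \frac{83}{12} = \frac{310}{3}$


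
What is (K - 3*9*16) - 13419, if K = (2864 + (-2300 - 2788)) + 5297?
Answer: -10778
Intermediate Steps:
K = 3073 (K = (2864 - 5088) + 5297 = -2224 + 5297 = 3073)
(K - 3*9*16) - 13419 = (3073 - 3*9*16) - 13419 = (3073 - 27*16) - 13419 = (3073 - 432) - 13419 = 2641 - 13419 = -10778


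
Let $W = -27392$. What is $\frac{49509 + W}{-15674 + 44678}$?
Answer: $\frac{22117}{29004} \approx 0.76255$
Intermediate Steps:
$\frac{49509 + W}{-15674 + 44678} = \frac{49509 - 27392}{-15674 + 44678} = \frac{22117}{29004}$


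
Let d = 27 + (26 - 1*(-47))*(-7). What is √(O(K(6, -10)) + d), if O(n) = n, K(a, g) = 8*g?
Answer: 2*I*√141 ≈ 23.749*I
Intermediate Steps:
d = -484 (d = 27 + (26 + 47)*(-7) = 27 + 73*(-7) = 27 - 511 = -484)
√(O(K(6, -10)) + d) = √(8*(-10) - 484) = √(-80 - 484) = √(-564) = 2*I*√141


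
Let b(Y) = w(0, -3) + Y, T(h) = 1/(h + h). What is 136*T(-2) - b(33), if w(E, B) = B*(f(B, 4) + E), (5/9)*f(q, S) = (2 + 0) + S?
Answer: -173/5 ≈ -34.600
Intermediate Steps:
f(q, S) = 18/5 + 9*S/5 (f(q, S) = 9*((2 + 0) + S)/5 = 9*(2 + S)/5 = 18/5 + 9*S/5)
w(E, B) = B*(54/5 + E) (w(E, B) = B*((18/5 + (9/5)*4) + E) = B*((18/5 + 36/5) + E) = B*(54/5 + E))
T(h) = 1/(2*h)
b(Y) = -162/5 + Y (b(Y) = (⅕)*(-3)*(54 + 5*0) + Y = (⅕)*(-3)*(54 + 0) + Y = (⅕)*(-3)*54 + Y = -162/5 + Y)
136*T(-2) - b(33) = 136*((½)/(-2)) - (-162/5 + 33) = 136*((½)*(-½)) - 1*⅗ = 136*(-¼) - ⅗ = -34 - ⅗ = -173/5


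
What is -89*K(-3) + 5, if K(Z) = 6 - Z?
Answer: -796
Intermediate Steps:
-89*K(-3) + 5 = -89*(6 - 1*(-3)) + 5 = -89*(6 + 3) + 5 = -89*9 + 5 = -801 + 5 = -796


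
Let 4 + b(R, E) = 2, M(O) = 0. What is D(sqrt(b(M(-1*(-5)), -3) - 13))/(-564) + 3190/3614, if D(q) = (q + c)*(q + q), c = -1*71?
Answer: 158965/169858 + 71*I*sqrt(15)/282 ≈ 0.93587 + 0.97511*I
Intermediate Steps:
b(R, E) = -2 (b(R, E) = -4 + 2 = -2)
c = -71
D(q) = 2*q*(-71 + q) (D(q) = (q - 71)*(q + q) = (-71 + q)*(2*q) = 2*q*(-71 + q))
D(sqrt(b(M(-1*(-5)), -3) - 13))/(-564) + 3190/3614 = (2*sqrt(-2 - 13)*(-71 + sqrt(-2 - 13)))/(-564) + 3190/3614 = (2*sqrt(-15)*(-71 + sqrt(-15)))*(-1/564) + 3190*(1/3614) = (2*(I*sqrt(15))*(-71 + I*sqrt(15)))*(-1/564) + 1595/1807 = (2*I*sqrt(15)*(-71 + I*sqrt(15)))*(-1/564) + 1595/1807 = -I*sqrt(15)*(-71 + I*sqrt(15))/282 + 1595/1807 = 1595/1807 - I*sqrt(15)*(-71 + I*sqrt(15))/282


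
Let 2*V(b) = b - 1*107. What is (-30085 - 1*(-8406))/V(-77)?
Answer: 21679/92 ≈ 235.64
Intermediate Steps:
V(b) = -107/2 + b/2 (V(b) = (b - 1*107)/2 = (b - 107)/2 = (-107 + b)/2 = -107/2 + b/2)
(-30085 - 1*(-8406))/V(-77) = (-30085 - 1*(-8406))/(-107/2 + (½)*(-77)) = (-30085 + 8406)/(-107/2 - 77/2) = -21679/(-92) = -21679*(-1/92) = 21679/92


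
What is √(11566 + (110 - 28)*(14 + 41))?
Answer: 2*√4019 ≈ 126.79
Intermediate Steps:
√(11566 + (110 - 28)*(14 + 41)) = √(11566 + 82*55) = √(11566 + 4510) = √16076 = 2*√4019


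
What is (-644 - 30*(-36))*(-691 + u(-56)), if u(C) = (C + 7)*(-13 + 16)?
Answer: -365368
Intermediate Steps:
u(C) = 21 + 3*C (u(C) = (7 + C)*3 = 21 + 3*C)
(-644 - 30*(-36))*(-691 + u(-56)) = (-644 - 30*(-36))*(-691 + (21 + 3*(-56))) = (-644 + 1080)*(-691 + (21 - 168)) = 436*(-691 - 147) = 436*(-838) = -365368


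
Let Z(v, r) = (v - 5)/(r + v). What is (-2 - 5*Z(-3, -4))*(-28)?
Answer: 216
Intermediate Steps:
Z(v, r) = (-5 + v)/(r + v)
(-2 - 5*Z(-3, -4))*(-28) = (-2 - 5*(-5 - 3)/(-4 - 3))*(-28) = (-2 - 5*(-8)/(-7))*(-28) = (-2 - (-5)*(-8)/7)*(-28) = (-2 - 5*8/7)*(-28) = (-2 - 40/7)*(-28) = -54/7*(-28) = 216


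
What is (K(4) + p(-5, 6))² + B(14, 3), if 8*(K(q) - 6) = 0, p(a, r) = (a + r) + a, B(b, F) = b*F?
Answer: 46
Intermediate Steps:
B(b, F) = F*b
p(a, r) = r + 2*a
K(q) = 6 (K(q) = 6 + (⅛)*0 = 6 + 0 = 6)
(K(4) + p(-5, 6))² + B(14, 3) = (6 + (6 + 2*(-5)))² + 3*14 = (6 + (6 - 10))² + 42 = (6 - 4)² + 42 = 2² + 42 = 4 + 42 = 46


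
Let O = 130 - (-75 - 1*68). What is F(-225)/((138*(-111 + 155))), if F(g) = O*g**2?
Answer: 4606875/2024 ≈ 2276.1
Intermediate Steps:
O = 273 (O = 130 - (-75 - 68) = 130 - 1*(-143) = 130 + 143 = 273)
F(g) = 273*g**2
F(-225)/((138*(-111 + 155))) = (273*(-225)**2)/((138*(-111 + 155))) = (273*50625)/((138*44)) = 13820625/6072 = 13820625*(1/6072) = 4606875/2024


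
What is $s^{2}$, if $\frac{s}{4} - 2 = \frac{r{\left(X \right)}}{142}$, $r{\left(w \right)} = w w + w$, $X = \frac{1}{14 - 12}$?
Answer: $\frac{1297321}{20164} \approx 64.339$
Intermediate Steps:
$X = \frac{1}{2} \approx 0.5$
$r{\left(w \right)} = w + w^{2}$ ($r{\left(w \right)} = w^{2} + w = w + w^{2}$)
$s = \frac{1139}{142}$ ($s = 8 + 4 \frac{\frac{1}{2} \left(1 + \frac{1}{2}\right)}{142} = 8 + 4 \cdot \frac{1}{2} \cdot \frac{3}{2} \cdot \frac{1}{142} = 8 + 4 \cdot \frac{3}{4} \cdot \frac{1}{142} = 8 + 4 \cdot \frac{3}{568} = 8 + \frac{3}{142} = \frac{1139}{142} \approx 8.0211$)
$s^{2} = \left(\frac{1139}{142}\right)^{2} = \frac{1297321}{20164}$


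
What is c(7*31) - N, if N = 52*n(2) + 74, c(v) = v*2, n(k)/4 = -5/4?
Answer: 620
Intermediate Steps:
n(k) = -5 (n(k) = 4*(-5/4) = -5)
c(v) = 2*v
N = -186 (N = 52*(-5) + 74 = -260 + 74 = -186)
c(7*31) - N = 2*(7*31) - 1*(-186) = 2*217 + 186 = 434 + 186 = 620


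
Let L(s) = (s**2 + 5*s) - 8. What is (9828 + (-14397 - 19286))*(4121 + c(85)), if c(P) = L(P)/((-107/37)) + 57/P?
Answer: -64181896584/1819 ≈ -3.5284e+7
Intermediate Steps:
L(s) = -8 + s**2 + 5*s
c(P) = 296/107 + 57/P - 185*P/107 - 37*P**2/107 (c(P) = (-8 + P**2 + 5*P)/((-107/37)) + 57/P = (-8 + P**2 + 5*P)/((-107*1/37)) + 57/P = (-8 + P**2 + 5*P)/(-107/37) + 57/P = (-8 + P**2 + 5*P)*(-37/107) + 57/P = (296/107 - 185*P/107 - 37*P**2/107) + 57/P = 296/107 + 57/P - 185*P/107 - 37*P**2/107)
(9828 + (-14397 - 19286))*(4121 + c(85)) = (9828 + (-14397 - 19286))*(4121 + (1/107)*(6099 + 37*85*(8 - 1*85**2 - 5*85))/85) = (9828 - 33683)*(4121 + (1/107)*(1/85)*(6099 + 37*85*(8 - 1*7225 - 425))) = -23855*(4121 + (1/107)*(1/85)*(6099 + 37*85*(8 - 7225 - 425))) = -23855*(4121 + (1/107)*(1/85)*(6099 + 37*85*(-7642))) = -23855*(4121 + (1/107)*(1/85)*(6099 - 24034090)) = -23855*(4121 + (1/107)*(1/85)*(-24027991)) = -23855*(4121 - 24027991/9095) = -23855*13452504/9095 = -64181896584/1819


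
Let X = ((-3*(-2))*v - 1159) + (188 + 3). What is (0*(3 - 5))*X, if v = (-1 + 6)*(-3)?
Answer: 0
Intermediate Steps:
v = -15 (v = 5*(-3) = -15)
X = -1058 (X = (-3*(-2)*(-15) - 1159) + (188 + 3) = (6*(-15) - 1159) + 191 = (-90 - 1159) + 191 = -1249 + 191 = -1058)
(0*(3 - 5))*X = (0*(3 - 5))*(-1058) = (0*(-2))*(-1058) = 0*(-1058) = 0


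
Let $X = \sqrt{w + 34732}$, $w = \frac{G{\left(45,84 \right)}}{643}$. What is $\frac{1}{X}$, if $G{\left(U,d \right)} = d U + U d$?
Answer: $\frac{\sqrt{3591192937}}{11170118} \approx 0.0053649$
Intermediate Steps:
$G{\left(U,d \right)} = 2 U d$ ($G{\left(U,d \right)} = U d + U d = 2 U d$)
$w = \frac{7560}{643}$ ($w = \frac{2 \cdot 45 \cdot 84}{643} = 7560 \cdot \frac{1}{643} = \frac{7560}{643} \approx 11.757$)
$X = \frac{2 \sqrt{3591192937}}{643}$ ($X = \sqrt{\frac{7560}{643} + 34732} = \sqrt{\frac{22340236}{643}} = \frac{2 \sqrt{3591192937}}{643} \approx 186.4$)
$\frac{1}{X} = \frac{1}{\frac{2}{643} \sqrt{3591192937}} = \frac{\sqrt{3591192937}}{11170118}$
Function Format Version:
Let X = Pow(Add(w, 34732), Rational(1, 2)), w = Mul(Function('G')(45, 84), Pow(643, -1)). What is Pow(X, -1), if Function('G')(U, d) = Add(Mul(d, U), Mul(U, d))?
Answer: Mul(Rational(1, 11170118), Pow(3591192937, Rational(1, 2))) ≈ 0.0053649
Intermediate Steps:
Function('G')(U, d) = Mul(2, U, d) (Function('G')(U, d) = Add(Mul(U, d), Mul(U, d)) = Mul(2, U, d))
w = Rational(7560, 643) (w = Mul(Mul(2, 45, 84), Pow(643, -1)) = Mul(7560, Rational(1, 643)) = Rational(7560, 643) ≈ 11.757)
X = Mul(Rational(2, 643), Pow(3591192937, Rational(1, 2))) (X = Pow(Add(Rational(7560, 643), 34732), Rational(1, 2)) = Pow(Rational(22340236, 643), Rational(1, 2)) = Mul(Rational(2, 643), Pow(3591192937, Rational(1, 2))) ≈ 186.40)
Pow(X, -1) = Pow(Mul(Rational(2, 643), Pow(3591192937, Rational(1, 2))), -1) = Mul(Rational(1, 11170118), Pow(3591192937, Rational(1, 2)))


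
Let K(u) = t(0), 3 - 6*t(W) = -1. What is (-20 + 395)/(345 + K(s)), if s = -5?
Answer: 1125/1037 ≈ 1.0849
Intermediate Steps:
t(W) = ⅔ (t(W) = ½ - ⅙*(-1) = ½ + ⅙ = ⅔)
K(u) = ⅔
(-20 + 395)/(345 + K(s)) = (-20 + 395)/(345 + ⅔) = 375/(1037/3) = 375*(3/1037) = 1125/1037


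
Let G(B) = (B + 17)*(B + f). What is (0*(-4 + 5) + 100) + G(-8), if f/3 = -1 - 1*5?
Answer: -134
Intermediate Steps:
f = -18 (f = 3*(-1 - 1*5) = 3*(-1 - 5) = 3*(-6) = -18)
G(B) = (-18 + B)*(17 + B) (G(B) = (B + 17)*(B - 18) = (17 + B)*(-18 + B) = (-18 + B)*(17 + B))
(0*(-4 + 5) + 100) + G(-8) = (0*(-4 + 5) + 100) + (-306 + (-8)² - 1*(-8)) = (0*1 + 100) + (-306 + 64 + 8) = (0 + 100) - 234 = 100 - 234 = -134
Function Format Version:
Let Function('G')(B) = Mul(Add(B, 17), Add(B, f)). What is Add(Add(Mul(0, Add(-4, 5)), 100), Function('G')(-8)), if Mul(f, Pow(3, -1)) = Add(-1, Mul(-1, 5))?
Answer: -134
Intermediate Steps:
f = -18 (f = Mul(3, Add(-1, Mul(-1, 5))) = Mul(3, Add(-1, -5)) = Mul(3, -6) = -18)
Function('G')(B) = Mul(Add(-18, B), Add(17, B)) (Function('G')(B) = Mul(Add(B, 17), Add(B, -18)) = Mul(Add(17, B), Add(-18, B)) = Mul(Add(-18, B), Add(17, B)))
Add(Add(Mul(0, Add(-4, 5)), 100), Function('G')(-8)) = Add(Add(Mul(0, Add(-4, 5)), 100), Add(-306, Pow(-8, 2), Mul(-1, -8))) = Add(Add(Mul(0, 1), 100), Add(-306, 64, 8)) = Add(Add(0, 100), -234) = Add(100, -234) = -134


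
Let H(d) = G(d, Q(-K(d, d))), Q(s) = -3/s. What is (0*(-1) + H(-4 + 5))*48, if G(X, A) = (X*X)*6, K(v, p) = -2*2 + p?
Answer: 288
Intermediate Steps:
K(v, p) = -4 + p
G(X, A) = 6*X² (G(X, A) = X²*6 = 6*X²)
H(d) = 6*d²
(0*(-1) + H(-4 + 5))*48 = (0*(-1) + 6*(-4 + 5)²)*48 = (0 + 6*1²)*48 = (0 + 6*1)*48 = (0 + 6)*48 = 6*48 = 288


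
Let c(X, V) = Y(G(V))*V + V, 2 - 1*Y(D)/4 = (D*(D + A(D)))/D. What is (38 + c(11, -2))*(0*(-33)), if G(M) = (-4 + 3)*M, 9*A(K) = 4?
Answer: 0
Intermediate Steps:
A(K) = 4/9 (A(K) = (⅑)*4 = 4/9)
G(M) = -M
Y(D) = 56/9 - 4*D (Y(D) = 8 - 4*D*(D + 4/9)/D = 8 - 4*D*(4/9 + D)/D = 8 - 4*(4/9 + D) = 8 + (-16/9 - 4*D) = 56/9 - 4*D)
c(X, V) = V + V*(56/9 + 4*V) (c(X, V) = (56/9 - (-4)*V)*V + V = (56/9 + 4*V)*V + V = V*(56/9 + 4*V) + V = V + V*(56/9 + 4*V))
(38 + c(11, -2))*(0*(-33)) = (38 + (⅑)*(-2)*(65 + 36*(-2)))*(0*(-33)) = (38 + (⅑)*(-2)*(65 - 72))*0 = (38 + (⅑)*(-2)*(-7))*0 = (38 + 14/9)*0 = (356/9)*0 = 0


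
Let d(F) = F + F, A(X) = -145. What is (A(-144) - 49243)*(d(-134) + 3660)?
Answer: -167524096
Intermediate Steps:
d(F) = 2*F
(A(-144) - 49243)*(d(-134) + 3660) = (-145 - 49243)*(2*(-134) + 3660) = -49388*(-268 + 3660) = -49388*3392 = -167524096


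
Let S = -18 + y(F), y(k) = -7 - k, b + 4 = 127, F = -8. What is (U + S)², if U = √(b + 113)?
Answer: 525 - 68*√59 ≈ 2.6821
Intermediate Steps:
b = 123 (b = -4 + 127 = 123)
U = 2*√59 (U = √(123 + 113) = √236 = 2*√59 ≈ 15.362)
S = -17 (S = -18 + (-7 - 1*(-8)) = -18 + (-7 + 8) = -18 + 1 = -17)
(U + S)² = (2*√59 - 17)² = (-17 + 2*√59)²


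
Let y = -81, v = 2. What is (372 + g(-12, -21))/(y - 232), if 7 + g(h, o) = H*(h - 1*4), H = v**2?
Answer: -301/313 ≈ -0.96166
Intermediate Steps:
H = 4 (H = 2**2 = 4)
g(h, o) = -23 + 4*h (g(h, o) = -7 + 4*(h - 1*4) = -7 + 4*(h - 4) = -7 + 4*(-4 + h) = -7 + (-16 + 4*h) = -23 + 4*h)
(372 + g(-12, -21))/(y - 232) = (372 + (-23 + 4*(-12)))/(-81 - 232) = (372 + (-23 - 48))/(-313) = (372 - 71)*(-1/313) = 301*(-1/313) = -301/313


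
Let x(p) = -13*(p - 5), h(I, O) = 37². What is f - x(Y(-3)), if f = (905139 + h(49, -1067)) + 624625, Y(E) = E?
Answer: 1531029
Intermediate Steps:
h(I, O) = 1369
x(p) = 65 - 13*p (x(p) = -13*(-5 + p) = 65 - 13*p)
f = 1531133 (f = (905139 + 1369) + 624625 = 906508 + 624625 = 1531133)
f - x(Y(-3)) = 1531133 - (65 - 13*(-3)) = 1531133 - (65 + 39) = 1531133 - 1*104 = 1531133 - 104 = 1531029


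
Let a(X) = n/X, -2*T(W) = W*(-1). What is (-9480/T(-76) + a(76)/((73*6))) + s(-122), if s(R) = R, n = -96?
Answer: 176802/1387 ≈ 127.47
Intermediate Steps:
T(W) = W/2 (T(W) = -W*(-1)/2 = -(-1)*W/2 = W/2)
a(X) = -96/X
(-9480/T(-76) + a(76)/((73*6))) + s(-122) = (-9480/((½)*(-76)) + (-96/76)/((73*6))) - 122 = (-9480/(-38) - 96*1/76/438) - 122 = (-9480*(-1/38) - 24/19*1/438) - 122 = (4740/19 - 4/1387) - 122 = 346016/1387 - 122 = 176802/1387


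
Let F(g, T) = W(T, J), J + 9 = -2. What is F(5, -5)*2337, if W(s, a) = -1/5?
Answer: -2337/5 ≈ -467.40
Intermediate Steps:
J = -11 (J = -9 - 2 = -11)
W(s, a) = -⅕ (W(s, a) = -1*⅕ = -⅕)
F(g, T) = -⅕
F(5, -5)*2337 = -⅕*2337 = -2337/5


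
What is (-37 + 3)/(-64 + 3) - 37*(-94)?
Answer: 212192/61 ≈ 3478.6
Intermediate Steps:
(-37 + 3)/(-64 + 3) - 37*(-94) = -34/(-61) + 3478 = -34*(-1/61) + 3478 = 34/61 + 3478 = 212192/61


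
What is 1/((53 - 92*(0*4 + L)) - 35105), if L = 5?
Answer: -1/35512 ≈ -2.8159e-5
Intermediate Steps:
1/((53 - 92*(0*4 + L)) - 35105) = 1/((53 - 92*(0*4 + 5)) - 35105) = 1/((53 - 92*(0 + 5)) - 35105) = 1/((53 - 92*5) - 35105) = 1/((53 - 460) - 35105) = 1/(-407 - 35105) = 1/(-35512) = -1/35512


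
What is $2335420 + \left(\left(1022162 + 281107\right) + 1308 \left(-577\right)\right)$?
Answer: $2883973$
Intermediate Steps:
$2335420 + \left(\left(1022162 + 281107\right) + 1308 \left(-577\right)\right) = 2335420 + \left(1303269 - 754716\right) = 2335420 + 548553 = 2883973$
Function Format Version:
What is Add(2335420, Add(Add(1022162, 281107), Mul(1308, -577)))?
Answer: 2883973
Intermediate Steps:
Add(2335420, Add(Add(1022162, 281107), Mul(1308, -577))) = Add(2335420, Add(1303269, -754716)) = Add(2335420, 548553) = 2883973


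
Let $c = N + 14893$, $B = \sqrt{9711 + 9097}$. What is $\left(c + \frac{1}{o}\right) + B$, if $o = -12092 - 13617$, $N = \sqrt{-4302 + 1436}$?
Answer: $\frac{382884136}{25709} + 2 \sqrt{4702} + i \sqrt{2866} \approx 15030.0 + 53.535 i$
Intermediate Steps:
$N = i \sqrt{2866}$ ($N = \sqrt{-2866} = i \sqrt{2866} \approx 53.535 i$)
$B = 2 \sqrt{4702}$ ($B = \sqrt{18808} = 2 \sqrt{4702} \approx 137.14$)
$c = 14893 + i \sqrt{2866}$ ($c = i \sqrt{2866} + 14893 = 14893 + i \sqrt{2866} \approx 14893.0 + 53.535 i$)
$o = -25709$ ($o = -12092 - 13617 = -25709$)
$\left(c + \frac{1}{o}\right) + B = \left(\left(14893 + i \sqrt{2866}\right) + \frac{1}{-25709}\right) + 2 \sqrt{4702} = \left(\left(14893 + i \sqrt{2866}\right) - \frac{1}{25709}\right) + 2 \sqrt{4702} = \left(\frac{382884136}{25709} + i \sqrt{2866}\right) + 2 \sqrt{4702} = \frac{382884136}{25709} + 2 \sqrt{4702} + i \sqrt{2866}$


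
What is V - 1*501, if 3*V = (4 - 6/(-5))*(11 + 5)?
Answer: -7099/15 ≈ -473.27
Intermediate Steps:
V = 416/15 (V = ((4 - 6/(-5))*(11 + 5))/3 = ((4 - 6*(-1)/5)*16)/3 = ((4 - 1*(-6/5))*16)/3 = ((4 + 6/5)*16)/3 = ((26/5)*16)/3 = (⅓)*(416/5) = 416/15 ≈ 27.733)
V - 1*501 = 416/15 - 1*501 = 416/15 - 501 = -7099/15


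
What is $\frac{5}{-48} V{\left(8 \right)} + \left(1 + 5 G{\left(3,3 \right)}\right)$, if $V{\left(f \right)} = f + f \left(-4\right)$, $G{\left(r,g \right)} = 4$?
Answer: $\frac{47}{2} \approx 23.5$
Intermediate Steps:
$V{\left(f \right)} = - 3 f$ ($V{\left(f \right)} = f - 4 f = - 3 f$)
$\frac{5}{-48} V{\left(8 \right)} + \left(1 + 5 G{\left(3,3 \right)}\right) = \frac{5}{-48} \left(\left(-3\right) 8\right) + \left(1 + 5 \cdot 4\right) = 5 \left(- \frac{1}{48}\right) \left(-24\right) + \left(1 + 20\right) = \left(- \frac{5}{48}\right) \left(-24\right) + 21 = \frac{5}{2} + 21 = \frac{47}{2}$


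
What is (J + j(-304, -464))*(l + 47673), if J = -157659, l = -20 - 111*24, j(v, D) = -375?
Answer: -7109791626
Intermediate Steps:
l = -2684 (l = -20 - 2664 = -2684)
(J + j(-304, -464))*(l + 47673) = (-157659 - 375)*(-2684 + 47673) = -158034*44989 = -7109791626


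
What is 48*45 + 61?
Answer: 2221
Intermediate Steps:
48*45 + 61 = 2160 + 61 = 2221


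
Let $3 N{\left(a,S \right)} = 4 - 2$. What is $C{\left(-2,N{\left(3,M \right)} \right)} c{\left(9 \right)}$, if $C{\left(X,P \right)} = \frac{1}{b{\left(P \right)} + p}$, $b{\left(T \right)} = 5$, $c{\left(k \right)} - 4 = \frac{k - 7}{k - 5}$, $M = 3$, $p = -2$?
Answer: $\frac{3}{2} \approx 1.5$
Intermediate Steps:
$c{\left(k \right)} = 4 + \frac{-7 + k}{-5 + k}$ ($c{\left(k \right)} = 4 + \frac{k - 7}{k - 5} = 4 + \frac{-7 + k}{-5 + k}$)
$N{\left(a,S \right)} = \frac{2}{3}$ ($N{\left(a,S \right)} = \frac{4 - 2}{3} = \frac{1}{3} \cdot 2 = \frac{2}{3}$)
$C{\left(X,P \right)} = \frac{1}{3}$ ($C{\left(X,P \right)} = \frac{1}{5 - 2} = \frac{1}{3}$)
$C{\left(-2,N{\left(3,M \right)} \right)} c{\left(9 \right)} = \frac{\frac{1}{-5 + 9} \left(-27 + 5 \cdot 9\right)}{3} = \frac{\frac{1}{4} \left(-27 + 45\right)}{3} = \frac{\frac{1}{4} \cdot 18}{3} = \frac{1}{3} \cdot \frac{9}{2} = \frac{3}{2}$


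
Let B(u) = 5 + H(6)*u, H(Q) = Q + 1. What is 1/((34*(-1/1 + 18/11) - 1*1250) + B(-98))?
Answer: -11/21003 ≈ -0.00052373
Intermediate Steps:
H(Q) = 1 + Q
B(u) = 5 + 7*u (B(u) = 5 + (1 + 6)*u = 5 + 7*u)
1/((34*(-1/1 + 18/11) - 1*1250) + B(-98)) = 1/((34*(-1/1 + 18/11) - 1*1250) + (5 + 7*(-98))) = 1/((34*(-1*1 + 18*(1/11)) - 1250) + (5 - 686)) = 1/((34*(-1 + 18/11) - 1250) - 681) = 1/((34*(7/11) - 1250) - 681) = 1/((238/11 - 1250) - 681) = 1/(-13512/11 - 681) = 1/(-21003/11) = -11/21003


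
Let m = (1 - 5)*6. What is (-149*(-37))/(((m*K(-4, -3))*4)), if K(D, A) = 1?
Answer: -5513/96 ≈ -57.427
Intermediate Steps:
m = -24 (m = -4*6 = -24)
(-149*(-37))/(((m*K(-4, -3))*4)) = (-149*(-37))/((-24*1*4)) = 5513/((-24*4)) = 5513/(-96) = 5513*(-1/96) = -5513/96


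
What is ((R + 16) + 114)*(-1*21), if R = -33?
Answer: -2037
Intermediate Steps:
((R + 16) + 114)*(-1*21) = ((-33 + 16) + 114)*(-1*21) = (-17 + 114)*(-21) = 97*(-21) = -2037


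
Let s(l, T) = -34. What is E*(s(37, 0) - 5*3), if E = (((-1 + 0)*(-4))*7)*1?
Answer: -1372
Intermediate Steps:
E = 28 (E = (-1*(-4)*7)*1 = (4*7)*1 = 28*1 = 28)
E*(s(37, 0) - 5*3) = 28*(-34 - 5*3) = 28*(-34 - 15) = 28*(-49) = -1372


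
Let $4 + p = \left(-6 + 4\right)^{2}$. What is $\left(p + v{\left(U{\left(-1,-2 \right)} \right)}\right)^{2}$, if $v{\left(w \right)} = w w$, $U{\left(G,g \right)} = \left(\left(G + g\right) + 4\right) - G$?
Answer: $16$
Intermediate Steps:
$U{\left(G,g \right)} = 4 + g$ ($U{\left(G,g \right)} = \left(4 + G + g\right) - G = 4 + g$)
$v{\left(w \right)} = w^{2}$
$p = 0$ ($p = -4 + \left(-6 + 4\right)^{2} = -4 + \left(-2\right)^{2} = -4 + 4 = 0$)
$\left(p + v{\left(U{\left(-1,-2 \right)} \right)}\right)^{2} = \left(0 + \left(4 - 2\right)^{2}\right)^{2} = \left(0 + 2^{2}\right)^{2} = \left(0 + 4\right)^{2} = 4^{2} = 16$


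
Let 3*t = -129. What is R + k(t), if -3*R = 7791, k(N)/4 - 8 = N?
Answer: -2737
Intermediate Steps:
t = -43 (t = (⅓)*(-129) = -43)
k(N) = 32 + 4*N
R = -2597 (R = -⅓*7791 = -2597)
R + k(t) = -2597 + (32 + 4*(-43)) = -2597 + (32 - 172) = -2597 - 140 = -2737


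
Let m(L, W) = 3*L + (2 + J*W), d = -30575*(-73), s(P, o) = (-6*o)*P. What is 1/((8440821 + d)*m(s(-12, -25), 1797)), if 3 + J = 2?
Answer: -1/76790767220 ≈ -1.3022e-11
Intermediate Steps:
J = -1 (J = -3 + 2 = -1)
s(P, o) = -6*P*o
d = 2231975
m(L, W) = 2 - W + 3*L (m(L, W) = 3*L + (2 - W) = 2 - W + 3*L)
1/((8440821 + d)*m(s(-12, -25), 1797)) = 1/((8440821 + 2231975)*(2 - 1*1797 + 3*(-6*(-12)*(-25)))) = 1/(10672796*(2 - 1797 + 3*(-1800))) = 1/(10672796*(2 - 1797 - 5400)) = (1/10672796)/(-7195) = (1/10672796)*(-1/7195) = -1/76790767220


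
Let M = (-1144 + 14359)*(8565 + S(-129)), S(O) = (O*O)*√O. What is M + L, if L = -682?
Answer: 113185793 + 219910815*I*√129 ≈ 1.1319e+8 + 2.4977e+9*I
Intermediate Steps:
S(O) = O^(5/2) (S(O) = O²*√O = O^(5/2))
M = 113186475 + 219910815*I*√129 (M = (-1144 + 14359)*(8565 + (-129)^(5/2)) = 13215*(8565 + 16641*I*√129) = 113186475 + 219910815*I*√129 ≈ 1.1319e+8 + 2.4977e+9*I)
M + L = (113186475 + 219910815*I*√129) - 682 = 113185793 + 219910815*I*√129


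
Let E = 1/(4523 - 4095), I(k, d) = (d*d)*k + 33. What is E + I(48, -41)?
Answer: 34548589/428 ≈ 80721.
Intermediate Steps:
I(k, d) = 33 + k*d² (I(k, d) = d²*k + 33 = k*d² + 33 = 33 + k*d²)
E = 1/428 ≈ 0.0023364
E + I(48, -41) = 1/428 + (33 + 48*(-41)²) = 1/428 + (33 + 48*1681) = 1/428 + (33 + 80688) = 1/428 + 80721 = 34548589/428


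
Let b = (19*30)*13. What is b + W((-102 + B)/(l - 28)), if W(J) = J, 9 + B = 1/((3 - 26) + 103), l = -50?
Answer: 3557483/480 ≈ 7411.4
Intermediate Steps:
B = -719/80 (B = -9 + 1/((3 - 26) + 103) = -9 + 1/(-23 + 103) = -9 + 1/80 = -719/80 ≈ -8.9875)
b = 7410 (b = 570*13 = 7410)
b + W((-102 + B)/(l - 28)) = 7410 + (-102 - 719/80)/(-50 - 28) = 7410 - 8879/80/(-78) = 7410 - 8879/80*(-1/78) = 7410 + 683/480 = 3557483/480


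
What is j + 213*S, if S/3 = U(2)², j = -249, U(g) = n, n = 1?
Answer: 390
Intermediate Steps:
U(g) = 1
S = 3 (S = 3*1² = 3*1 = 3)
j + 213*S = -249 + 213*3 = -249 + 639 = 390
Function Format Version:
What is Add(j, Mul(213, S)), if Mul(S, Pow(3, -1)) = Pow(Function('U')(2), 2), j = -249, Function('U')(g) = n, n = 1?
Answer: 390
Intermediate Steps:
Function('U')(g) = 1
S = 3 (S = Mul(3, Pow(1, 2)) = Mul(3, 1) = 3)
Add(j, Mul(213, S)) = Add(-249, Mul(213, 3)) = Add(-249, 639) = 390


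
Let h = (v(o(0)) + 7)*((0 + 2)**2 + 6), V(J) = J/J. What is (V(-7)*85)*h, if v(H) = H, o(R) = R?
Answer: 5950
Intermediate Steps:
V(J) = 1
h = 70 (h = (0 + 7)*((0 + 2)**2 + 6) = 7*(2**2 + 6) = 7*(4 + 6) = 7*10 = 70)
(V(-7)*85)*h = (1*85)*70 = 85*70 = 5950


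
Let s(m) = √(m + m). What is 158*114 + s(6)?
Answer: 18012 + 2*√3 ≈ 18015.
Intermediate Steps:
s(m) = √2*√m (s(m) = √(2*m) = √2*√m)
158*114 + s(6) = 158*114 + √2*√6 = 18012 + 2*√3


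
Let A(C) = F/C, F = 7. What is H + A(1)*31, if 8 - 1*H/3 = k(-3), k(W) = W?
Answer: 250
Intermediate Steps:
H = 33 (H = 24 - 3*(-3) = 24 + 9 = 33)
A(C) = 7/C
H + A(1)*31 = 33 + (7/1)*31 = 33 + (7*1)*31 = 33 + 7*31 = 33 + 217 = 250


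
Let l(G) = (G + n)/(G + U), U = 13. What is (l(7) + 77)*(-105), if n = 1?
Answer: -8127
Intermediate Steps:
l(G) = (1 + G)/(13 + G) (l(G) = (G + 1)/(G + 13) = (1 + G)/(13 + G))
(l(7) + 77)*(-105) = ((1 + 7)/(13 + 7) + 77)*(-105) = (8/20 + 77)*(-105) = ((1/20)*8 + 77)*(-105) = (⅖ + 77)*(-105) = (387/5)*(-105) = -8127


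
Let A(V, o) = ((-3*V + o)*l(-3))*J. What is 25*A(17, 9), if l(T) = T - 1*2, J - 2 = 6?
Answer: 42000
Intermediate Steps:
J = 8 (J = 2 + 6 = 8)
l(T) = -2 + T (l(T) = T - 2 = -2 + T)
A(V, o) = -40*o + 120*V (A(V, o) = ((-3*V + o)*(-2 - 3))*8 = ((o - 3*V)*(-5))*8 = (-5*o + 15*V)*8 = -40*o + 120*V)
25*A(17, 9) = 25*(-40*9 + 120*17) = 25*(-360 + 2040) = 25*1680 = 42000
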